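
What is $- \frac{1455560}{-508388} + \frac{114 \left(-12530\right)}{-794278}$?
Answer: $\frac{235288859080}{50475175483} \approx 4.6615$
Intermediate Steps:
$- \frac{1455560}{-508388} + \frac{114 \left(-12530\right)}{-794278} = \left(-1455560\right) \left(- \frac{1}{508388}\right) - - \frac{714210}{397139} = \frac{363890}{127097} + \frac{714210}{397139} = \frac{235288859080}{50475175483}$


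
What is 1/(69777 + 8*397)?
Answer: 1/72953 ≈ 1.3707e-5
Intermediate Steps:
1/(69777 + 8*397) = 1/(69777 + 3176) = 1/72953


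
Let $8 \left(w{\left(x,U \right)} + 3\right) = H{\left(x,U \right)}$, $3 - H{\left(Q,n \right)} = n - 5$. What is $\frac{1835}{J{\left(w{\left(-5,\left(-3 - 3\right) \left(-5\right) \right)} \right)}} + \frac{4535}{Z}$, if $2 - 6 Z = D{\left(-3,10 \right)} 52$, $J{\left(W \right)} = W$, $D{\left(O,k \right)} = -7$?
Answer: $- \frac{343435}{1403} \approx -244.79$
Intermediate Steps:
$H{\left(Q,n \right)} = 8 - n$ ($H{\left(Q,n \right)} = 3 - \left(n - 5\right) = 3 - \left(-5 + n\right) = 8 - n$)
$w{\left(x,U \right)} = -2 - \frac{U}{8}$ ($w{\left(x,U \right)} = -3 + \frac{8 - U}{8} = -3 - \left(-1 + \frac{U}{8}\right) = -2 - \frac{U}{8}$)
$Z = 61$ ($Z = \frac{1}{3} - \frac{\left(-7\right) 52}{6} = \frac{1}{3} - - \frac{182}{3} = \frac{1}{3} + \frac{182}{3} = 61$)
$\frac{1835}{J{\left(w{\left(-5,\left(-3 - 3\right) \left(-5\right) \right)} \right)}} + \frac{4535}{Z} = \frac{1835}{-2 - \frac{\left(-3 - 3\right) \left(-5\right)}{8}} + \frac{4535}{61} = \frac{1835}{-2 - \frac{\left(-6\right) \left(-5\right)}{8}} + 4535 \cdot \frac{1}{61} = \frac{1835}{-2 - \frac{15}{4}} + \frac{4535}{61} = \frac{1835}{- \frac{23}{4}} + \frac{4535}{61} = 1835 \left(- \frac{4}{23}\right) + \frac{4535}{61} = - \frac{7340}{23} + \frac{4535}{61} = - \frac{343435}{1403}$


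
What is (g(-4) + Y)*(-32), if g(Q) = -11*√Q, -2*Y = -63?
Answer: -1008 + 704*I ≈ -1008.0 + 704.0*I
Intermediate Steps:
Y = 63/2 (Y = -½*(-63) = 63/2 ≈ 31.500)
(g(-4) + Y)*(-32) = (-22*I + 63/2)*(-32) = (63/2 - 22*I)*(-32) = -1008 + 704*I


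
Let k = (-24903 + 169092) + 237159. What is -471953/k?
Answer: -471953/381348 ≈ -1.2376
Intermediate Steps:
k = 381348 (k = 144189 + 237159 = 381348)
-471953/k = -471953/381348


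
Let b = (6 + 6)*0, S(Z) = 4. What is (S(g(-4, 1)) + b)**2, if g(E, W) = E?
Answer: 16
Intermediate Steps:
b = 0 (b = 12*0 = 0)
(S(g(-4, 1)) + b)**2 = (4 + 0)**2 = 4**2 = 16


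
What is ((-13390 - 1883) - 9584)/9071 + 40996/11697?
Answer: 81122387/106103487 ≈ 0.76456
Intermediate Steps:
((-13390 - 1883) - 9584)/9071 + 40996/11697 = (-15273 - 9584)*(1/9071) + 40996*(1/11697) = -24857*1/9071 + 40996/11697 = -24857/9071 + 40996/11697 = 81122387/106103487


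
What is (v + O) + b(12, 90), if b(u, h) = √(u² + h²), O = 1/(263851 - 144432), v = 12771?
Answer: 1525100050/119419 + 6*√229 ≈ 12862.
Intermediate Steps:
O = 1/119419 ≈ 8.3739e-6
b(u, h) = √(h² + u²)
(v + O) + b(12, 90) = (12771 + 1/119419) + √(90² + 12²) = 1525100050/119419 + √(8100 + 144) = 1525100050/119419 + √8244 = 1525100050/119419 + 6*√229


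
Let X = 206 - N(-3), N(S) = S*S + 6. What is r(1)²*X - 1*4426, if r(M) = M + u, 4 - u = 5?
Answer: -4426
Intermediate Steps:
u = -1 (u = 4 - 1*5 = 4 - 5 = -1)
r(M) = -1 + M (r(M) = M - 1 = -1 + M)
N(S) = 6 + S² (N(S) = S² + 6 = 6 + S²)
X = 191 (X = 206 - (6 + (-3)²) = 206 - (6 + 9) = 206 - 1*15 = 206 - 15 = 191)
r(1)²*X - 1*4426 = (-1 + 1)²*191 - 1*4426 = 0²*191 - 4426 = 0*191 - 4426 = 0 - 4426 = -4426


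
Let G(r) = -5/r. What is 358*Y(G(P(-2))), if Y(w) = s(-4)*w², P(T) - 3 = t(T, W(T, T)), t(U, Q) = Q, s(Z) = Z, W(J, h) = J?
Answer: -35800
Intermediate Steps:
P(T) = 3 + T
Y(w) = -4*w²
358*Y(G(P(-2))) = 358*(-4*25/(3 - 2)²) = 358*(-4*(-5/1)²) = 358*(-4*(-5*1)²) = 358*(-4*(-5)²) = 358*(-4*25) = 358*(-100) = -35800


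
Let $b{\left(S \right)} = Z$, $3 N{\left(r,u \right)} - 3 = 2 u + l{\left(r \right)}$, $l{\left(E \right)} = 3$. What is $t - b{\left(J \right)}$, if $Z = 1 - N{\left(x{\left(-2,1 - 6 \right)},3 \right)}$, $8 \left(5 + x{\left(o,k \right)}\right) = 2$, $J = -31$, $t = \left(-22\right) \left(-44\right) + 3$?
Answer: $974$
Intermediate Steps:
$t = 971$ ($t = 968 + 3 = 971$)
$x{\left(o,k \right)} = - \frac{19}{4}$ ($x{\left(o,k \right)} = -5 + \frac{1}{8} \cdot 2 = -5 + \frac{1}{4} = - \frac{19}{4}$)
$N{\left(r,u \right)} = 2 + \frac{2 u}{3}$ ($N{\left(r,u \right)} = 1 + \frac{2 u + 3}{3} = 1 + \frac{3 + 2 u}{3} = 1 + \left(1 + \frac{2 u}{3}\right) = 2 + \frac{2 u}{3}$)
$Z = -3$ ($Z = 1 - \left(2 + \frac{2}{3} \cdot 3\right) = 1 - \left(2 + 2\right) = 1 - 4 = -3$)
$b{\left(S \right)} = -3$
$t - b{\left(J \right)} = 971 - -3 = 971 + 3 = 974$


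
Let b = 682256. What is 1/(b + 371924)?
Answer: 1/1054180 ≈ 9.4860e-7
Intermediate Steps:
1/(b + 371924) = 1/(682256 + 371924) = 1/1054180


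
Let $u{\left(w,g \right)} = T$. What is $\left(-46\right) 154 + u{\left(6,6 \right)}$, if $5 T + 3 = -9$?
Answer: $- \frac{35432}{5} \approx -7086.4$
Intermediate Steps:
$T = - \frac{12}{5}$ ($T = - \frac{3}{5} + \frac{1}{5} \left(-9\right) = - \frac{3}{5} - \frac{9}{5} = - \frac{12}{5} \approx -2.4$)
$u{\left(w,g \right)} = - \frac{12}{5}$
$\left(-46\right) 154 + u{\left(6,6 \right)} = \left(-46\right) 154 - \frac{12}{5} = -7084 - \frac{12}{5} = - \frac{35432}{5}$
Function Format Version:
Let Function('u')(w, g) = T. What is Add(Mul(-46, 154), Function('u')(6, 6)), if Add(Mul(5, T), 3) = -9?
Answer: Rational(-35432, 5) ≈ -7086.4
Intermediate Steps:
T = Rational(-12, 5) (T = Add(Rational(-3, 5), Mul(Rational(1, 5), -9)) = Add(Rational(-3, 5), Rational(-9, 5)) = Rational(-12, 5) ≈ -2.4000)
Function('u')(w, g) = Rational(-12, 5)
Add(Mul(-46, 154), Function('u')(6, 6)) = Add(Mul(-46, 154), Rational(-12, 5)) = Add(-7084, Rational(-12, 5)) = Rational(-35432, 5)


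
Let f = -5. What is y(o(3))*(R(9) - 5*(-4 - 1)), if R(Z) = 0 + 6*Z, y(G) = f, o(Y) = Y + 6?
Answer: -395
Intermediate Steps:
o(Y) = 6 + Y
y(G) = -5
R(Z) = 6*Z
y(o(3))*(R(9) - 5*(-4 - 1)) = -5*(6*9 - 5*(-4 - 1)) = -5*(54 - 5*(-5)) = -5*(54 + 25) = -5*79 = -395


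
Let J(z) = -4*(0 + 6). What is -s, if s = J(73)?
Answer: 24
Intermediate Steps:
J(z) = -24 (J(z) = -4*6 = -24)
s = -24
-s = -1*(-24) = 24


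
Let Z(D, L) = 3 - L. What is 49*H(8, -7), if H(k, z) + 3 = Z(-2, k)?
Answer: -392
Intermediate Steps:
H(k, z) = -k (H(k, z) = -3 + (3 - k) = -k)
49*H(8, -7) = 49*(-1*8) = 49*(-8) = -392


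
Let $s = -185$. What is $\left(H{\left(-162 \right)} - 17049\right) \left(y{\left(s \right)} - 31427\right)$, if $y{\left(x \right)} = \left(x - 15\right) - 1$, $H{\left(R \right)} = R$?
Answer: $544349508$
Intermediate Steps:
$y{\left(x \right)} = -16 + x$ ($y{\left(x \right)} = \left(-15 + x\right) - 1 = -16 + x$)
$\left(H{\left(-162 \right)} - 17049\right) \left(y{\left(s \right)} - 31427\right) = \left(-162 - 17049\right) \left(\left(-16 - 185\right) - 31427\right) = - 17211 \left(-201 - 31427\right) = \left(-17211\right) \left(-31628\right) = 544349508$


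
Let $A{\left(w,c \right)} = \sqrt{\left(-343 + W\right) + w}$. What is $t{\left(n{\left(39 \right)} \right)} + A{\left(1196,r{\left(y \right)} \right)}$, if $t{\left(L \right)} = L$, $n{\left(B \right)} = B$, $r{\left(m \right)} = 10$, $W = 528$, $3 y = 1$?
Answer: $39 + \sqrt{1381} \approx 76.162$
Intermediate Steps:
$y = \frac{1}{3}$ ($y = \frac{1}{3} \cdot 1 = \frac{1}{3} \approx 0.33333$)
$A{\left(w,c \right)} = \sqrt{185 + w}$ ($A{\left(w,c \right)} = \sqrt{\left(-343 + 528\right) + w} = \sqrt{185 + w}$)
$t{\left(n{\left(39 \right)} \right)} + A{\left(1196,r{\left(y \right)} \right)} = 39 + \sqrt{185 + 1196} = 39 + \sqrt{1381}$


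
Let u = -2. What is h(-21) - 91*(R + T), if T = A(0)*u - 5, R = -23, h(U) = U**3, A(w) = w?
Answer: -6713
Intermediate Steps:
T = -5 (T = 0*(-2) - 5 = 0 - 5 = -5)
h(-21) - 91*(R + T) = (-21)**3 - 91*(-23 - 5) = -9261 - 91*(-28) = -9261 + 2548 = -6713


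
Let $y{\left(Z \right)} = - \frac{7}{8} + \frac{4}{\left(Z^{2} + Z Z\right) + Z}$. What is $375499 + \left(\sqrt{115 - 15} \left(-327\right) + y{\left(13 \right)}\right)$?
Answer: $\frac{1045216607}{2808} \approx 3.7223 \cdot 10^{5}$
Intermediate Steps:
$y{\left(Z \right)} = - \frac{7}{8} + \frac{4}{Z + 2 Z^{2}}$ ($y{\left(Z \right)} = \left(-7\right) \frac{1}{8} + \frac{4}{\left(Z^{2} + Z^{2}\right) + Z} = - \frac{7}{8} + \frac{4}{2 Z^{2} + Z} = - \frac{7}{8} + \frac{4}{Z + 2 Z^{2}}$)
$375499 + \left(\sqrt{115 - 15} \left(-327\right) + y{\left(13 \right)}\right) = 375499 + \left(\sqrt{115 - 15} \left(-327\right) + \frac{32 - 14 \cdot 13^{2} - 91}{8 \cdot 13 \left(1 + 2 \cdot 13\right)}\right) = 375499 + \left(\sqrt{100} \left(-327\right) + \frac{1}{8} \cdot \frac{1}{13} \frac{1}{1 + 26} \left(32 - 2366 - 91\right)\right) = 375499 + \left(10 \left(-327\right) + \frac{1}{8} \cdot \frac{1}{13} \cdot \frac{1}{27} \left(32 - 2366 - 91\right)\right) = 375499 - \left(3270 - \frac{1}{2808} \left(-2425\right)\right) = 375499 - \frac{9184585}{2808} = \frac{1045216607}{2808}$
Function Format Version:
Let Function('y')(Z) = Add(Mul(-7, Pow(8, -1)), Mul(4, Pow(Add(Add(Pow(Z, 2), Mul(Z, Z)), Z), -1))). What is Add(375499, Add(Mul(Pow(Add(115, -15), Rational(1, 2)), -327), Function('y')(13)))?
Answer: Rational(1045216607, 2808) ≈ 3.7223e+5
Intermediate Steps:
Function('y')(Z) = Add(Rational(-7, 8), Mul(4, Pow(Add(Z, Mul(2, Pow(Z, 2))), -1))) (Function('y')(Z) = Add(Mul(-7, Rational(1, 8)), Mul(4, Pow(Add(Add(Pow(Z, 2), Pow(Z, 2)), Z), -1))) = Add(Rational(-7, 8), Mul(4, Pow(Add(Mul(2, Pow(Z, 2)), Z), -1))) = Add(Rational(-7, 8), Mul(4, Pow(Add(Z, Mul(2, Pow(Z, 2))), -1))))
Add(375499, Add(Mul(Pow(Add(115, -15), Rational(1, 2)), -327), Function('y')(13))) = Add(375499, Add(Mul(Pow(Add(115, -15), Rational(1, 2)), -327), Mul(Rational(1, 8), Pow(13, -1), Pow(Add(1, Mul(2, 13)), -1), Add(32, Mul(-14, Pow(13, 2)), Mul(-7, 13))))) = Add(375499, Add(Mul(Pow(100, Rational(1, 2)), -327), Mul(Rational(1, 8), Rational(1, 13), Pow(Add(1, 26), -1), Add(32, Mul(-14, 169), -91)))) = Add(375499, Add(Mul(10, -327), Mul(Rational(1, 8), Rational(1, 13), Pow(27, -1), Add(32, -2366, -91)))) = Add(375499, Add(-3270, Mul(Rational(1, 8), Rational(1, 13), Rational(1, 27), -2425))) = Add(375499, Add(-3270, Rational(-2425, 2808))) = Add(375499, Rational(-9184585, 2808)) = Rational(1045216607, 2808)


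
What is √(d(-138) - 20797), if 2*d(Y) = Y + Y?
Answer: I*√20935 ≈ 144.69*I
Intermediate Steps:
d(Y) = Y (d(Y) = (Y + Y)/2 = (2*Y)/2 = Y)
√(d(-138) - 20797) = √(-138 - 20797) = √(-20935) = I*√20935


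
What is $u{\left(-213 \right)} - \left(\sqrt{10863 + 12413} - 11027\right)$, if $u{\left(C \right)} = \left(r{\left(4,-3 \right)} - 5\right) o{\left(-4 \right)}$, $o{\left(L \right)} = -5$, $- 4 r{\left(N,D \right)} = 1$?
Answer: $\frac{44213}{4} - 46 \sqrt{11} \approx 10901.0$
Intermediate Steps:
$r{\left(N,D \right)} = - \frac{1}{4}$ ($r{\left(N,D \right)} = \left(- \frac{1}{4}\right) 1 = - \frac{1}{4}$)
$u{\left(C \right)} = \frac{105}{4}$ ($u{\left(C \right)} = \left(- \frac{1}{4} - 5\right) \left(-5\right) = \left(- \frac{21}{4}\right) \left(-5\right) = \frac{105}{4}$)
$u{\left(-213 \right)} - \left(\sqrt{10863 + 12413} - 11027\right) = \frac{105}{4} - \left(\sqrt{10863 + 12413} - 11027\right) = \frac{105}{4} - \left(\sqrt{23276} - 11027\right) = \frac{105}{4} - \left(46 \sqrt{11} - 11027\right) = \frac{105}{4} - \left(-11027 + 46 \sqrt{11}\right) = \frac{105}{4} + \left(11027 - 46 \sqrt{11}\right) = \frac{44213}{4} - 46 \sqrt{11}$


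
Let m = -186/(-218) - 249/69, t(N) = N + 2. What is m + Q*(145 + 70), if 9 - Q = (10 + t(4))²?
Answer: -133141143/2507 ≈ -53108.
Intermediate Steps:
t(N) = 2 + N
Q = -247 (Q = 9 - (10 + (2 + 4))² = 9 - (10 + 6)² = 9 - 1*16² = 9 - 1*256 = 9 - 256 = -247)
m = -6908/2507 (m = -186*(-1/218) - 249*1/69 = 93/109 - 83/23 = -6908/2507 ≈ -2.7555)
m + Q*(145 + 70) = -6908/2507 - 247*(145 + 70) = -6908/2507 - 247*215 = -6908/2507 - 53105 = -133141143/2507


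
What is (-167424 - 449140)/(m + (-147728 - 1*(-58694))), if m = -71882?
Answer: 154141/40229 ≈ 3.8316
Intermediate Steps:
(-167424 - 449140)/(m + (-147728 - 1*(-58694))) = (-167424 - 449140)/(-71882 + (-147728 - 1*(-58694))) = -616564/(-71882 + (-147728 + 58694)) = -616564/(-71882 - 89034) = -616564/(-160916) = -616564*(-1/160916) = 154141/40229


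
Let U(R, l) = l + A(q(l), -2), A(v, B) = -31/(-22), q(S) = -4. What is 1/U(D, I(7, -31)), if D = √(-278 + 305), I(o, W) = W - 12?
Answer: -22/915 ≈ -0.024044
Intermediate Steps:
I(o, W) = -12 + W
A(v, B) = 31/22 (A(v, B) = -31*(-1/22) = 31/22)
D = 3*√3 (D = √27 = 3*√3 ≈ 5.1962)
U(R, l) = 31/22 + l (U(R, l) = l + 31/22 = 31/22 + l)
1/U(D, I(7, -31)) = 1/(31/22 + (-12 - 31)) = 1/(31/22 - 43) = 1/(-915/22) = -22/915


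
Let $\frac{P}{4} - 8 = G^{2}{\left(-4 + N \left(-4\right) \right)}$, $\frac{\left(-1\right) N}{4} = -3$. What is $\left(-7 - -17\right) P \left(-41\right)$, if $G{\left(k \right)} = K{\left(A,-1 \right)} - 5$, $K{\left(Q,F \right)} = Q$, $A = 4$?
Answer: $-14760$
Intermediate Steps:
$N = 12$ ($N = \left(-4\right) \left(-3\right) = 12$)
$G{\left(k \right)} = -1$ ($G{\left(k \right)} = 4 - 5 = -1$)
$P = 36$ ($P = 32 + 4 \left(-1\right)^{2} = 32 + 4 \cdot 1 = 32 + 4 = 36$)
$\left(-7 - -17\right) P \left(-41\right) = \left(-7 - -17\right) 36 \left(-41\right) = \left(-7 + 17\right) 36 \left(-41\right) = 10 \cdot 36 \left(-41\right) = 360 \left(-41\right) = -14760$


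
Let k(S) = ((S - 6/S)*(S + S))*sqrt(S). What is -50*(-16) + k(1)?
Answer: 790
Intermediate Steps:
k(S) = 2*S**(3/2)*(S - 6/S) (k(S) = ((S - 6/S)*(2*S))*sqrt(S) = (2*S*(S - 6/S))*sqrt(S) = 2*S**(3/2)*(S - 6/S))
-50*(-16) + k(1) = -50*(-16) + 2*sqrt(1)*(-6 + 1**2) = 800 + 2*1*(-6 + 1) = 800 + 2*1*(-5) = 800 - 10 = 790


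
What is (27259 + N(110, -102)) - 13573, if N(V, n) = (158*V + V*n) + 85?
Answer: 19931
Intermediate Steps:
N(V, n) = 85 + 158*V + V*n
(27259 + N(110, -102)) - 13573 = (27259 + (85 + 158*110 + 110*(-102))) - 13573 = (27259 + (85 + 17380 - 11220)) - 13573 = (27259 + 6245) - 13573 = 33504 - 13573 = 19931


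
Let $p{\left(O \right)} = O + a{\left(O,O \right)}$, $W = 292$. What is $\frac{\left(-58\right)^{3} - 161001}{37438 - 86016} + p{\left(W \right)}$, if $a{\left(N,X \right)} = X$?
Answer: $\frac{28725665}{48578} \approx 591.33$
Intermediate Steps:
$p{\left(O \right)} = 2 O$ ($p{\left(O \right)} = O + O = 2 O$)
$\frac{\left(-58\right)^{3} - 161001}{37438 - 86016} + p{\left(W \right)} = \frac{\left(-58\right)^{3} - 161001}{37438 - 86016} + 2 \cdot 292 = \frac{-195112 - 161001}{-48578} + 584 = \left(-356113\right) \left(- \frac{1}{48578}\right) + 584 = \frac{356113}{48578} + 584 = \frac{28725665}{48578}$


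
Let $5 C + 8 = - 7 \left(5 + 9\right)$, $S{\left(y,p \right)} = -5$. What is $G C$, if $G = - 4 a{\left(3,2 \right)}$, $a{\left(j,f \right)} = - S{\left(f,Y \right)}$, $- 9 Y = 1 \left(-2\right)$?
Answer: $424$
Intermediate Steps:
$Y = \frac{2}{9}$ ($Y = - \frac{1 \left(-2\right)}{9} = \left(- \frac{1}{9}\right) \left(-2\right) = \frac{2}{9} \approx 0.22222$)
$a{\left(j,f \right)} = 5$ ($a{\left(j,f \right)} = \left(-1\right) \left(-5\right) = 5$)
$C = - \frac{106}{5}$ ($C = - \frac{8}{5} + \frac{\left(-7\right) \left(5 + 9\right)}{5} = - \frac{8}{5} + \frac{\left(-7\right) 14}{5} = - \frac{8}{5} + \frac{1}{5} \left(-98\right) = - \frac{8}{5} - \frac{98}{5} = - \frac{106}{5} \approx -21.2$)
$G = -20$ ($G = \left(-4\right) 5 = -20$)
$G C = \left(-20\right) \left(- \frac{106}{5}\right) = 424$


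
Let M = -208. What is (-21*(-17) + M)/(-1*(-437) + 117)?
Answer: 149/554 ≈ 0.26895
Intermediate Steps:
(-21*(-17) + M)/(-1*(-437) + 117) = (-21*(-17) - 208)/(-1*(-437) + 117) = (357 - 208)/(437 + 117) = 149/554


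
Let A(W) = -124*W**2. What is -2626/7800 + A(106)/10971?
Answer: -2635769/20700 ≈ -127.33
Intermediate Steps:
-2626/7800 + A(106)/10971 = -2626/7800 - 124*106**2/10971 = -2626*1/7800 - 124*11236*(1/10971) = -101/300 - 1393264*1/10971 = -101/300 - 26288/207 = -2635769/20700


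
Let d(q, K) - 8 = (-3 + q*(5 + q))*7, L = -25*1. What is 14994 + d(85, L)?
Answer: 68531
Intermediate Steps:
L = -25
d(q, K) = -13 + 7*q*(5 + q) (d(q, K) = 8 + (-3 + q*(5 + q))*7 = 8 + (-21 + 7*q*(5 + q)) = -13 + 7*q*(5 + q))
14994 + d(85, L) = 14994 + (-13 + 7*85² + 35*85) = 14994 + (-13 + 7*7225 + 2975) = 14994 + (-13 + 50575 + 2975) = 14994 + 53537 = 68531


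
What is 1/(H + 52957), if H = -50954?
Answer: 1/2003 ≈ 0.00049925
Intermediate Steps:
1/(H + 52957) = 1/(-50954 + 52957) = 1/2003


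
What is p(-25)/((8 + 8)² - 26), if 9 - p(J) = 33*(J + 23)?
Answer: 15/46 ≈ 0.32609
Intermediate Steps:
p(J) = -750 - 33*J (p(J) = 9 - 33*(J + 23) = 9 - 33*(23 + J) = 9 - (759 + 33*J) = 9 + (-759 - 33*J) = -750 - 33*J)
p(-25)/((8 + 8)² - 26) = (-750 - 33*(-25))/((8 + 8)² - 26) = (-750 + 825)/(16² - 26) = 75/(256 - 26) = 75/230 = (1/230)*75 = 15/46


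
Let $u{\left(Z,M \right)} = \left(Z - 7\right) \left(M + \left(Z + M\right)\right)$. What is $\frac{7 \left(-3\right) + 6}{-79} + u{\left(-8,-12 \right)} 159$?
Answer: $\frac{6029295}{79} \approx 76320.0$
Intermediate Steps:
$u{\left(Z,M \right)} = \left(-7 + Z\right) \left(Z + 2 M\right)$ ($u{\left(Z,M \right)} = \left(-7 + Z\right) \left(M + \left(M + Z\right)\right) = \left(-7 + Z\right) \left(Z + 2 M\right)$)
$\frac{7 \left(-3\right) + 6}{-79} + u{\left(-8,-12 \right)} 159 = \frac{7 \left(-3\right) + 6}{-79} + \left(\left(-8\right)^{2} - -168 - -56 + 2 \left(-12\right) \left(-8\right)\right) 159 = \left(-21 + 6\right) \left(- \frac{1}{79}\right) + \left(64 + 168 + 56 + 192\right) 159 = \left(-15\right) \left(- \frac{1}{79}\right) + 480 \cdot 159 = \frac{15}{79} + 76320 = \frac{6029295}{79}$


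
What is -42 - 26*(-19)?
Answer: 452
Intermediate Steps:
-42 - 26*(-19) = -42 + 494 = 452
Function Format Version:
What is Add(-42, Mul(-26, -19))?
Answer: 452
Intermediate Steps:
Add(-42, Mul(-26, -19)) = Add(-42, 494) = 452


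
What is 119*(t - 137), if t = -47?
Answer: -21896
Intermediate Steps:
119*(t - 137) = 119*(-47 - 137) = 119*(-184) = -21896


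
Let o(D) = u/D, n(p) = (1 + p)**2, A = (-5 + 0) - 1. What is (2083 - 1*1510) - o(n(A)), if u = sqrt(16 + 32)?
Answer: 573 - 4*sqrt(3)/25 ≈ 572.72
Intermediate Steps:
A = -6 (A = -5 - 1 = -6)
u = 4*sqrt(3) (u = sqrt(48) = 4*sqrt(3) ≈ 6.9282)
o(D) = 4*sqrt(3)/D (o(D) = (4*sqrt(3))/D = 4*sqrt(3)/D)
(2083 - 1*1510) - o(n(A)) = (2083 - 1*1510) - 4*sqrt(3)/((1 - 6)**2) = (2083 - 1510) - 4*sqrt(3)/((-5)**2) = 573 - 4*sqrt(3)/25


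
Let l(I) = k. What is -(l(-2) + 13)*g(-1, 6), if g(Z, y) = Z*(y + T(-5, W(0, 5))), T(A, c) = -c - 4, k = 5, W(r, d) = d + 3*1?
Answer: -108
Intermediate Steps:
W(r, d) = 3 + d (W(r, d) = d + 3 = 3 + d)
l(I) = 5
T(A, c) = -4 - c
g(Z, y) = Z*(-12 + y) (g(Z, y) = Z*(y + (-4 - (3 + 5))) = Z*(y + (-4 - 1*8)) = Z*(y + (-4 - 8)) = Z*(y - 12) = Z*(-12 + y))
-(l(-2) + 13)*g(-1, 6) = -(5 + 13)*(-(-12 + 6)) = -18*(-1*(-6)) = -18*6 = -1*108 = -108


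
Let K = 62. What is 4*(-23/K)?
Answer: -46/31 ≈ -1.4839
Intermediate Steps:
4*(-23/K) = 4*(-23/62) = -46/31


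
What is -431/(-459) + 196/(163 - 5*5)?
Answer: 24907/10557 ≈ 2.3593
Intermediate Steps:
-431/(-459) + 196/(163 - 5*5) = -431*(-1/459) + 196/(163 - 1*25) = 431/459 + 196/(163 - 25) = 431/459 + 196/138 = 431/459 + 196*(1/138) = 431/459 + 98/69 = 24907/10557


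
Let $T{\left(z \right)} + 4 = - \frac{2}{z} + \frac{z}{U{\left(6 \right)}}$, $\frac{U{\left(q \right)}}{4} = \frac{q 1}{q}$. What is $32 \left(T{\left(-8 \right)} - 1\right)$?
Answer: $-216$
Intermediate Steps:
$U{\left(q \right)} = 4$ ($U{\left(q \right)} = 4 \frac{q 1}{q} = 4 \frac{q}{q} = 4 \cdot 1 = 4$)
$T{\left(z \right)} = -4 - \frac{2}{z} + \frac{z}{4}$ ($T{\left(z \right)} = -4 + \left(- \frac{2}{z} + \frac{z}{4}\right) = -4 - \frac{2}{z} + \frac{z}{4}$)
$32 \left(T{\left(-8 \right)} - 1\right) = 32 \left(\left(-4 - \frac{2}{-8} + \frac{1}{4} \left(-8\right)\right) - 1\right) = 32 \left(\left(-4 - - \frac{1}{4} - 2\right) - 1\right) = 32 \left(\left(-4 + \frac{1}{4} - 2\right) - 1\right) = 32 \left(- \frac{23}{4} - 1\right) = 32 \left(- \frac{27}{4}\right) = -216$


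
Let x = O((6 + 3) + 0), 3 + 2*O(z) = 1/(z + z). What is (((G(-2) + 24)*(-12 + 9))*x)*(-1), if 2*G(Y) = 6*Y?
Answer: -159/2 ≈ -79.500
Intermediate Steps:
G(Y) = 3*Y (G(Y) = (6*Y)/2 = 3*Y)
O(z) = -3/2 + 1/(4*z) (O(z) = -3/2 + 1/(2*(z + z)) = -3/2 + 1/(2*((2*z))) = -3/2 + (1/(2*z))/2 = -3/2 + 1/(4*z))
x = -53/36 (x = (1 - 6*((6 + 3) + 0))/(4*((6 + 3) + 0)) = (1 - 6*(9 + 0))/(4*(9 + 0)) = (¼)*(1 - 6*9)/9 = (¼)*(⅑)*(1 - 54) = (¼)*(⅑)*(-53) = -53/36 ≈ -1.4722)
(((G(-2) + 24)*(-12 + 9))*x)*(-1) = (((3*(-2) + 24)*(-12 + 9))*(-53/36))*(-1) = (((-6 + 24)*(-3))*(-53/36))*(-1) = ((18*(-3))*(-53/36))*(-1) = -54*(-53/36)*(-1) = (159/2)*(-1) = -159/2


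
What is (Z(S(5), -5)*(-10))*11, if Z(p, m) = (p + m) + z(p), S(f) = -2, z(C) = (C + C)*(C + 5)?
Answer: 2090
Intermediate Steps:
z(C) = 2*C*(5 + C) (z(C) = (2*C)*(5 + C) = 2*C*(5 + C))
Z(p, m) = m + p + 2*p*(5 + p) (Z(p, m) = (p + m) + 2*p*(5 + p) = (m + p) + 2*p*(5 + p) = m + p + 2*p*(5 + p))
(Z(S(5), -5)*(-10))*11 = ((-5 - 2 + 2*(-2)*(5 - 2))*(-10))*11 = ((-5 - 2 + 2*(-2)*3)*(-10))*11 = ((-5 - 2 - 12)*(-10))*11 = -19*(-10)*11 = 190*11 = 2090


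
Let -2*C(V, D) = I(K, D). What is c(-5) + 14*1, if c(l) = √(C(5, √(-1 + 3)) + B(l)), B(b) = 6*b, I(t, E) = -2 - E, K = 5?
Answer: 14 + √(-116 + 2*√2)/2 ≈ 14.0 + 5.3191*I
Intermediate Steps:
C(V, D) = 1 + D/2 (C(V, D) = -(-2 - D)/2 = 1 + D/2)
c(l) = √(1 + √2/2 + 6*l) (c(l) = √((1 + √(-1 + 3)/2) + 6*l) = √((1 + √2/2) + 6*l) = √(1 + √2/2 + 6*l))
c(-5) + 14*1 = √(4 + 2*√2 + 24*(-5))/2 + 14*1 = √(4 + 2*√2 - 120)/2 + 14 = √(-116 + 2*√2)/2 + 14 = 14 + √(-116 + 2*√2)/2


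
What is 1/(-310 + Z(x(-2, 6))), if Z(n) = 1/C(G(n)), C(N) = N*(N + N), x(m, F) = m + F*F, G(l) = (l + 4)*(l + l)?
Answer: -13354112/4139774719 ≈ -0.0032258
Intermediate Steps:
G(l) = 2*l*(4 + l) (G(l) = (4 + l)*(2*l) = 2*l*(4 + l))
x(m, F) = m + F²
C(N) = 2*N² (C(N) = N*(2*N) = 2*N²)
Z(n) = 1/(8*n²*(4 + n)²) (Z(n) = 1/(2*(2*n*(4 + n))²) = 1/(2*(4*n²*(4 + n)²)) = 1/(8*n²*(4 + n)²))
1/(-310 + Z(x(-2, 6))) = 1/(-310 + 1/(8*(-2 + 6²)²*(4 + (-2 + 6²))²)) = 1/(-310 + 1/(8*(-2 + 36)²*(4 + (-2 + 36))²)) = 1/(-310 + (⅛)/(34²*(4 + 34)²)) = 1/(-310 + (⅛)*(1/1156)/38²) = 1/(-310 + (⅛)*(1/1156)*(1/1444)) = 1/(-310 + 1/13354112) = 1/(-4139774719/13354112) = -13354112/4139774719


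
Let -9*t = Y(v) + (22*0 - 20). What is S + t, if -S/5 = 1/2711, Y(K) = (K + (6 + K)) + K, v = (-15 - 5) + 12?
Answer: 102973/24399 ≈ 4.2204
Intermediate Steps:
v = -8 (v = -20 + 12 = -8)
Y(K) = 6 + 3*K (Y(K) = (6 + 2*K) + K = 6 + 3*K)
t = 38/9 (t = -((6 + 3*(-8)) + (22*0 - 20))/9 = -((6 - 24) + (0 - 20))/9 = -(-18 - 20)/9 = -1/9*(-38) = 38/9 ≈ 4.2222)
S = -5/2711 ≈ -0.0018443
S + t = -5/2711 + 38/9 = 102973/24399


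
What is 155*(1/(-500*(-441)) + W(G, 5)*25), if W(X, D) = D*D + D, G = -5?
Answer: 5126625031/44100 ≈ 1.1625e+5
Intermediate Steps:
W(X, D) = D + D² (W(X, D) = D² + D = D + D²)
155*(1/(-500*(-441)) + W(G, 5)*25) = 155*(1/(-500*(-441)) + (5*(1 + 5))*25) = 155*(-1/500*(-1/441) + (5*6)*25) = 155*(1/220500 + 30*25) = 155*(1/220500 + 750) = 155*(165375001/220500) = 5126625031/44100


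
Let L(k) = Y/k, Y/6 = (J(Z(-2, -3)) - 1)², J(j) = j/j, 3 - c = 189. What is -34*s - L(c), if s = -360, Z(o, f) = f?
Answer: 12240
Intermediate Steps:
c = -186 (c = 3 - 1*189 = 3 - 189 = -186)
J(j) = 1
Y = 0 (Y = 6*(1 - 1)² = 6*0² = 6*0 = 0)
L(k) = 0 (L(k) = 0/k = 0)
-34*s - L(c) = -34*(-360) - 1*0 = 12240 + 0 = 12240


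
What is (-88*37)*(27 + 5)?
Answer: -104192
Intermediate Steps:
(-88*37)*(27 + 5) = -3256*32 = -104192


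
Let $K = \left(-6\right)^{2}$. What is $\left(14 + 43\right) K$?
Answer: $2052$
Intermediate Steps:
$K = 36$
$\left(14 + 43\right) K = \left(14 + 43\right) 36 = 57 \cdot 36 = 2052$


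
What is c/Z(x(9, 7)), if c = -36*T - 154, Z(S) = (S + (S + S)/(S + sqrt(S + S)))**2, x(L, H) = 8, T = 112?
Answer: -2691/56 ≈ -48.054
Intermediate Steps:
Z(S) = (S + 2*S/(S + sqrt(2)*sqrt(S)))**2 (Z(S) = (S + (2*S)/(S + sqrt(2*S)))**2 = (S + (2*S)/(S + sqrt(2)*sqrt(S)))**2 = (S + 2*S/(S + sqrt(2)*sqrt(S)))**2)
c = -4186 (c = -36*112 - 154 = -4032 - 154 = -4186)
c/Z(x(9, 7)) = -4186*(8 + sqrt(2)*sqrt(8))**2/(8**2 + 2*8 + sqrt(2)*8**(3/2))**2 = -4186*(8 + sqrt(2)*(2*sqrt(2)))**2/(64 + 16 + sqrt(2)*(16*sqrt(2)))**2 = -4186*(8 + 4)**2/(64 + 16 + 32)**2 = -4186/(112**2/12**2) = -4186/((1/144)*12544) = -4186/784/9 = -4186*9/784 = -2691/56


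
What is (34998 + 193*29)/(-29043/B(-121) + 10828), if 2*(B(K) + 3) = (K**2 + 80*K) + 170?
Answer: 208049375/55435414 ≈ 3.7530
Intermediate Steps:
B(K) = 82 + K**2/2 + 40*K (B(K) = -3 + ((K**2 + 80*K) + 170)/2 = -3 + (170 + K**2 + 80*K)/2 = -3 + (85 + K**2/2 + 40*K) = 82 + K**2/2 + 40*K)
(34998 + 193*29)/(-29043/B(-121) + 10828) = (34998 + 193*29)/(-29043/(82 + (1/2)*(-121)**2 + 40*(-121)) + 10828) = (34998 + 5597)/(-29043/(82 + (1/2)*14641 - 4840) + 10828) = 40595/(-29043/(82 + 14641/2 - 4840) + 10828) = 40595/(-29043/5125/2 + 10828) = 40595/(-29043*2/5125 + 10828) = 40595/(-58086/5125 + 10828) = 40595/(55435414/5125) = 40595*(5125/55435414) = 208049375/55435414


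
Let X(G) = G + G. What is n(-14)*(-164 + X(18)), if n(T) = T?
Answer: 1792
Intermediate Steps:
X(G) = 2*G
n(-14)*(-164 + X(18)) = -14*(-164 + 2*18) = -14*(-164 + 36) = -14*(-128) = 1792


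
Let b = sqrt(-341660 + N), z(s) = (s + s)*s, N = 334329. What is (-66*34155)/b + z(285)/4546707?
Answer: 54150/1515569 + 2254230*I*sqrt(7331)/7331 ≈ 0.035729 + 26328.0*I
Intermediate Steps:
z(s) = 2*s**2 (z(s) = (2*s)*s = 2*s**2)
b = I*sqrt(7331) (b = sqrt(-341660 + 334329) = sqrt(-7331) = I*sqrt(7331) ≈ 85.621*I)
(-66*34155)/b + z(285)/4546707 = (-66*34155)/((I*sqrt(7331))) + (2*285**2)/4546707 = -(-2254230)*I*sqrt(7331)/7331 + (2*81225)*(1/4546707) = 2254230*I*sqrt(7331)/7331 + 162450*(1/4546707) = 2254230*I*sqrt(7331)/7331 + 54150/1515569 = 54150/1515569 + 2254230*I*sqrt(7331)/7331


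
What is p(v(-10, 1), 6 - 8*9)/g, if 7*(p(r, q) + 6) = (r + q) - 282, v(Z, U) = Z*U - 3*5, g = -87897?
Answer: 5/7413 ≈ 0.00067449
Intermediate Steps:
v(Z, U) = -15 + U*Z (v(Z, U) = U*Z - 1*15 = U*Z - 15 = -15 + U*Z)
p(r, q) = -324/7 + q/7 + r/7 (p(r, q) = -6 + ((r + q) - 282)/7 = -6 + ((q + r) - 282)/7 = -6 + (-282 + q + r)/7 = -6 + (-282/7 + q/7 + r/7) = -324/7 + q/7 + r/7)
p(v(-10, 1), 6 - 8*9)/g = (-324/7 + (6 - 8*9)/7 + (-15 + 1*(-10))/7)/(-87897) = (-324/7 + (6 - 72)/7 + (-15 - 10)/7)*(-1/87897) = (-324/7 + (1/7)*(-66) + (1/7)*(-25))*(-1/87897) = (-324/7 - 66/7 - 25/7)*(-1/87897) = -415/7*(-1/87897) = 5/7413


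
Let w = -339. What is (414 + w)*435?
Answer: 32625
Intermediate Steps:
(414 + w)*435 = (414 - 339)*435 = 75*435 = 32625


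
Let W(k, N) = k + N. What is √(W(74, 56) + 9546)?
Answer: 2*√2419 ≈ 98.367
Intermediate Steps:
W(k, N) = N + k
√(W(74, 56) + 9546) = √((56 + 74) + 9546) = √(130 + 9546) = √9676 = 2*√2419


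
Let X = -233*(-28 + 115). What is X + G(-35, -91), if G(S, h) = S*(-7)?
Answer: -20026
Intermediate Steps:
G(S, h) = -7*S
X = -20271 (X = -233*87 = -20271)
X + G(-35, -91) = -20271 - 7*(-35) = -20271 + 245 = -20026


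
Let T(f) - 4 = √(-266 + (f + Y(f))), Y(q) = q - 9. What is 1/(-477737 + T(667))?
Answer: -477733/228228818230 - √1059/228228818230 ≈ -2.0934e-6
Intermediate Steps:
Y(q) = -9 + q
T(f) = 4 + √(-275 + 2*f) (T(f) = 4 + √(-266 + (f + (-9 + f))) = 4 + √(-266 + (-9 + 2*f)) = 4 + √(-275 + 2*f))
1/(-477737 + T(667)) = 1/(-477737 + (4 + √(-275 + 2*667))) = 1/(-477737 + (4 + √(-275 + 1334))) = 1/(-477737 + (4 + √1059)) = 1/(-477733 + √1059)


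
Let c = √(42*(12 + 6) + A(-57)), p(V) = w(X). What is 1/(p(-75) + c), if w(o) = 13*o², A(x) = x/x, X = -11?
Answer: 1573/2473572 - √757/2473572 ≈ 0.00062480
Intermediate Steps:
A(x) = 1
p(V) = 1573 (p(V) = 13*(-11)² = 13*121 = 1573)
c = √757 (c = √(42*(12 + 6) + 1) = √(42*18 + 1) = √(756 + 1) = √757 ≈ 27.514)
1/(p(-75) + c) = 1/(1573 + √757)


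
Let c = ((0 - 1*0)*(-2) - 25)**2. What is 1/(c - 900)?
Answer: -1/275 ≈ -0.0036364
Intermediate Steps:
c = 625 (c = ((0 + 0)*(-2) - 25)**2 = (0*(-2) - 25)**2 = (0 - 25)**2 = (-25)**2 = 625)
1/(c - 900) = 1/(625 - 900) = 1/(-275) = -1/275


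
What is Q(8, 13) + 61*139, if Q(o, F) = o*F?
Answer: 8583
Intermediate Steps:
Q(o, F) = F*o
Q(8, 13) + 61*139 = 13*8 + 61*139 = 104 + 8479 = 8583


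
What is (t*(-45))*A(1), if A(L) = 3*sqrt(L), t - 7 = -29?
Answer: 2970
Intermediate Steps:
t = -22 (t = 7 - 29 = -22)
(t*(-45))*A(1) = (-22*(-45))*(3*sqrt(1)) = 990*(3*1) = 990*3 = 2970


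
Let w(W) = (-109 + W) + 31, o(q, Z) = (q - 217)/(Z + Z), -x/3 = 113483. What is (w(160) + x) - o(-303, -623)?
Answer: -212048901/623 ≈ -3.4037e+5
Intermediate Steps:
x = -340449 (x = -3*113483 = -340449)
o(q, Z) = (-217 + q)/(2*Z) (o(q, Z) = (-217 + q)/((2*Z)) = (-217 + q)*(1/(2*Z)) = (-217 + q)/(2*Z))
w(W) = -78 + W
(w(160) + x) - o(-303, -623) = ((-78 + 160) - 340449) - (-217 - 303)/(2*(-623)) = (82 - 340449) - (-1)*(-520)/(2*623) = -340367 - 1*260/623 = -340367 - 260/623 = -212048901/623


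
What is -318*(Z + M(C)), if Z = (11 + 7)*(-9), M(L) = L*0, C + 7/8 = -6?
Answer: 51516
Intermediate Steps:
C = -55/8 (C = -7/8 - 6 = -55/8 ≈ -6.8750)
M(L) = 0
Z = -162 (Z = 18*(-9) = -162)
-318*(Z + M(C)) = -318*(-162 + 0) = -318*(-162) = 51516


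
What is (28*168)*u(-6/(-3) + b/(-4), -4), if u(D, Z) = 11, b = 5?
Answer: 51744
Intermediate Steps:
(28*168)*u(-6/(-3) + b/(-4), -4) = (28*168)*11 = 4704*11 = 51744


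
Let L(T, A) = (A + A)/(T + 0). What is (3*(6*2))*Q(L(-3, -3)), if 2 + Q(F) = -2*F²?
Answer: -360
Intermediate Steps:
L(T, A) = 2*A/T (L(T, A) = (2*A)/T = 2*A/T)
Q(F) = -2 - 2*F²
(3*(6*2))*Q(L(-3, -3)) = (3*(6*2))*(-2 - 2*(2*(-3)/(-3))²) = (3*12)*(-2 - 2*(2*(-3)*(-⅓))²) = 36*(-2 - 2*2²) = 36*(-2 - 2*4) = 36*(-2 - 8) = 36*(-10) = -360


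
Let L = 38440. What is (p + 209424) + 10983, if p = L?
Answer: 258847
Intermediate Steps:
p = 38440
(p + 209424) + 10983 = (38440 + 209424) + 10983 = 247864 + 10983 = 258847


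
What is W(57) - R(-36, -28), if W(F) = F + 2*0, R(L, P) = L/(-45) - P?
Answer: 141/5 ≈ 28.200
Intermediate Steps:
R(L, P) = -P - L/45 (R(L, P) = L*(-1/45) - P = -L/45 - P = -P - L/45)
W(F) = F (W(F) = F + 0 = F)
W(57) - R(-36, -28) = 57 - (-1*(-28) - 1/45*(-36)) = 57 - (28 + ⅘) = 57 - 1*144/5 = 57 - 144/5 = 141/5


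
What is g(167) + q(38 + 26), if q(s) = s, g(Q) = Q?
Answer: 231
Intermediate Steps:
g(167) + q(38 + 26) = 167 + (38 + 26) = 167 + 64 = 231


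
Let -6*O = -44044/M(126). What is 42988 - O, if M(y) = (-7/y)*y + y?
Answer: 2189242/51 ≈ 42926.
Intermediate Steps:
M(y) = -7 + y
O = 3146/51 (O = -(-22022)/(3*(-7 + 126)) = -(-22022)/(3*119) = -1/6*(-6292/17) = 3146/51 ≈ 61.686)
42988 - O = 42988 - 1*3146/51 = 42988 - 3146/51 = 2189242/51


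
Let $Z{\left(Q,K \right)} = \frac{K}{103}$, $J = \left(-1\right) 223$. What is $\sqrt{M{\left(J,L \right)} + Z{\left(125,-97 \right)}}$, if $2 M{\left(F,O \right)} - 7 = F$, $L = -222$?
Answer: $\frac{7 i \sqrt{23587}}{103} \approx 10.438 i$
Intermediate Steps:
$J = -223$
$M{\left(F,O \right)} = \frac{7}{2} + \frac{F}{2}$
$Z{\left(Q,K \right)} = \frac{K}{103}$ ($Z{\left(Q,K \right)} = K \frac{1}{103} = \frac{K}{103}$)
$\sqrt{M{\left(J,L \right)} + Z{\left(125,-97 \right)}} = \sqrt{\left(\frac{7}{2} + \frac{1}{2} \left(-223\right)\right) + \frac{1}{103} \left(-97\right)} = \sqrt{\left(\frac{7}{2} - \frac{223}{2}\right) - \frac{97}{103}} = \sqrt{-108 - \frac{97}{103}} = \sqrt{- \frac{11221}{103}} = \frac{7 i \sqrt{23587}}{103}$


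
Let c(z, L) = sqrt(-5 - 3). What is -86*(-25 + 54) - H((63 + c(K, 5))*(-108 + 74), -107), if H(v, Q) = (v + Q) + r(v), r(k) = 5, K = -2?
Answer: -250 + 68*I*sqrt(2) ≈ -250.0 + 96.167*I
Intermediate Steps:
c(z, L) = 2*I*sqrt(2) (c(z, L) = sqrt(-8) = 2*I*sqrt(2))
H(v, Q) = 5 + Q + v (H(v, Q) = (v + Q) + 5 = (Q + v) + 5 = 5 + Q + v)
-86*(-25 + 54) - H((63 + c(K, 5))*(-108 + 74), -107) = -86*(-25 + 54) - (5 - 107 + (63 + 2*I*sqrt(2))*(-108 + 74)) = -86*29 - (5 - 107 + (63 + 2*I*sqrt(2))*(-34)) = -2494 - (5 - 107 + (-2142 - 68*I*sqrt(2))) = -2494 - (-2244 - 68*I*sqrt(2)) = -2494 + (2244 + 68*I*sqrt(2)) = -250 + 68*I*sqrt(2)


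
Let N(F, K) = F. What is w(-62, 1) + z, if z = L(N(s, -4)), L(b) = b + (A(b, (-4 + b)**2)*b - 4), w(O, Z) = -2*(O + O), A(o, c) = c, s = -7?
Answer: -610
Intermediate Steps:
w(O, Z) = -4*O
L(b) = -4 + b + b*(-4 + b)**2 (L(b) = b + ((-4 + b)**2*b - 4) = b + (b*(-4 + b)**2 - 4) = b + (-4 + b*(-4 + b)**2) = -4 + b + b*(-4 + b)**2)
z = -858 (z = -4 - 7 - 7*(-4 - 7)**2 = -4 - 7 - 7*(-11)**2 = -4 - 7 - 7*121 = -4 - 7 - 847 = -858)
w(-62, 1) + z = -4*(-62) - 858 = 248 - 858 = -610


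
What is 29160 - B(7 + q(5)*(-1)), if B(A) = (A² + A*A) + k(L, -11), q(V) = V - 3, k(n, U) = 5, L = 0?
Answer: 29105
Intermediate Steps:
q(V) = -3 + V
B(A) = 5 + 2*A² (B(A) = (A² + A*A) + 5 = (A² + A²) + 5 = 2*A² + 5 = 5 + 2*A²)
29160 - B(7 + q(5)*(-1)) = 29160 - (5 + 2*(7 + (-3 + 5)*(-1))²) = 29160 - (5 + 2*(7 + 2*(-1))²) = 29160 - (5 + 2*(7 - 2)²) = 29160 - (5 + 2*5²) = 29160 - (5 + 2*25) = 29160 - (5 + 50) = 29160 - 1*55 = 29160 - 55 = 29105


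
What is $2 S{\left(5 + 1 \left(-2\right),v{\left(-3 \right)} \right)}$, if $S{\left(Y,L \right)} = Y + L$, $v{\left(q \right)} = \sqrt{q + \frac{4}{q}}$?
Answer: $6 + \frac{2 i \sqrt{39}}{3} \approx 6.0 + 4.1633 i$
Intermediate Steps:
$S{\left(Y,L \right)} = L + Y$
$2 S{\left(5 + 1 \left(-2\right),v{\left(-3 \right)} \right)} = 2 \left(\sqrt{-3 + \frac{4}{-3}} + \left(5 + 1 \left(-2\right)\right)\right) = 2 \left(\sqrt{-3 + 4 \left(- \frac{1}{3}\right)} + \left(5 - 2\right)\right) = 2 \left(\sqrt{-3 - \frac{4}{3}} + 3\right) = 2 \left(\sqrt{- \frac{13}{3}} + 3\right) = 2 \left(\frac{i \sqrt{39}}{3} + 3\right) = 2 \left(3 + \frac{i \sqrt{39}}{3}\right) = 6 + \frac{2 i \sqrt{39}}{3}$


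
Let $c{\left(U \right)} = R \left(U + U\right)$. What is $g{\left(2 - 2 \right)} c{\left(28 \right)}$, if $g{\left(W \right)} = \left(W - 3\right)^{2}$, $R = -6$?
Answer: $-3024$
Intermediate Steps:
$g{\left(W \right)} = \left(-3 + W\right)^{2}$
$c{\left(U \right)} = - 12 U$ ($c{\left(U \right)} = - 6 \left(U + U\right) = - 6 \cdot 2 U = - 12 U$)
$g{\left(2 - 2 \right)} c{\left(28 \right)} = \left(-3 + \left(2 - 2\right)\right)^{2} \left(\left(-12\right) 28\right) = \left(-3 + 0\right)^{2} \left(-336\right) = \left(-3\right)^{2} \left(-336\right) = 9 \left(-336\right) = -3024$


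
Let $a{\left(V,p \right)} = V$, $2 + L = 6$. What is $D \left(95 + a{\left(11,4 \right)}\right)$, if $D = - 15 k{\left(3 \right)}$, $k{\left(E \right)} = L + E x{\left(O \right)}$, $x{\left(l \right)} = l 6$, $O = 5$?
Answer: $-149460$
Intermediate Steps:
$L = 4$ ($L = -2 + 6 = 4$)
$x{\left(l \right)} = 6 l$
$k{\left(E \right)} = 4 + 30 E$ ($k{\left(E \right)} = 4 + E 6 \cdot 5 = 4 + E 30 = 4 + 30 E$)
$D = -1410$ ($D = - 15 \left(4 + 30 \cdot 3\right) = - 15 \left(4 + 90\right) = \left(-15\right) 94 = -1410$)
$D \left(95 + a{\left(11,4 \right)}\right) = - 1410 \left(95 + 11\right) = \left(-1410\right) 106 = -149460$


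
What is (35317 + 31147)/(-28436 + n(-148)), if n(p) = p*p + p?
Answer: -8308/835 ≈ -9.9497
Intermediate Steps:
n(p) = p + p² (n(p) = p² + p = p + p²)
(35317 + 31147)/(-28436 + n(-148)) = (35317 + 31147)/(-28436 - 148*(1 - 148)) = 66464/(-28436 - 148*(-147)) = 66464/(-28436 + 21756) = 66464/(-6680) = 66464*(-1/6680) = -8308/835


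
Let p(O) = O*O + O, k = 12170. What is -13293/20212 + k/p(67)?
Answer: 46354283/23021468 ≈ 2.0135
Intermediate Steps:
p(O) = O + O² (p(O) = O² + O = O + O²)
-13293/20212 + k/p(67) = -13293/20212 + 12170/((67*(1 + 67))) = -13293*1/20212 + 12170/((67*68)) = -13293/20212 + 12170/4556 = -13293/20212 + 12170*(1/4556) = -13293/20212 + 6085/2278 = 46354283/23021468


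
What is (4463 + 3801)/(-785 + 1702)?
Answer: 8264/917 ≈ 9.0120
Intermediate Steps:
(4463 + 3801)/(-785 + 1702) = 8264/917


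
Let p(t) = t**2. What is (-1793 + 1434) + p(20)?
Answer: 41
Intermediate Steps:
(-1793 + 1434) + p(20) = (-1793 + 1434) + 20**2 = -359 + 400 = 41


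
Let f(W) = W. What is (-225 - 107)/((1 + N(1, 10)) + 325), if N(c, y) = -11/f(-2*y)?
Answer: -6640/6531 ≈ -1.0167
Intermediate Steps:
N(c, y) = 11/(2*y) (N(c, y) = -11*(-1/(2*y)) = -(-11)/(2*y) = 11/(2*y))
(-225 - 107)/((1 + N(1, 10)) + 325) = (-225 - 107)/((1 + (11/2)/10) + 325) = -332/((1 + (11/2)*(⅒)) + 325) = -332/((1 + 11/20) + 325) = -332/(31/20 + 325) = -332/6531/20 = -332*20/6531 = -6640/6531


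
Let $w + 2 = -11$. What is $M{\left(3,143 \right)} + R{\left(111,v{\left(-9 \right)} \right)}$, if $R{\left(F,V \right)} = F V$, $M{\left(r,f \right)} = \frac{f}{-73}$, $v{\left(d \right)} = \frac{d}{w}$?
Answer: $\frac{71068}{949} \approx 74.887$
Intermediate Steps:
$w = -13$ ($w = -2 - 11 = -13$)
$v{\left(d \right)} = - \frac{d}{13}$ ($v{\left(d \right)} = \frac{d}{-13} = d \left(- \frac{1}{13}\right) = - \frac{d}{13}$)
$M{\left(r,f \right)} = - \frac{f}{73}$ ($M{\left(r,f \right)} = f \left(- \frac{1}{73}\right) = - \frac{f}{73}$)
$M{\left(3,143 \right)} + R{\left(111,v{\left(-9 \right)} \right)} = \left(- \frac{1}{73}\right) 143 + 111 \left(\left(- \frac{1}{13}\right) \left(-9\right)\right) = - \frac{143}{73} + 111 \cdot \frac{9}{13} = - \frac{143}{73} + \frac{999}{13} = \frac{71068}{949}$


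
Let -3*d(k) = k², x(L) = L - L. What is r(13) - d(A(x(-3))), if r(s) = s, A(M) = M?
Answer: 13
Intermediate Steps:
x(L) = 0
d(k) = -k²/3
r(13) - d(A(x(-3))) = 13 - (-1)*0²/3 = 13 - (-1)*0/3 = 13 - 1*0 = 13 + 0 = 13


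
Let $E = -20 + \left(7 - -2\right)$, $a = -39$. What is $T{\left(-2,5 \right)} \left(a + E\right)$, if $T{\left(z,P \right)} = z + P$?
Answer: $-150$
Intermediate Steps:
$T{\left(z,P \right)} = P + z$
$E = -11$ ($E = -20 + \left(7 + 2\right) = -20 + 9 = -11$)
$T{\left(-2,5 \right)} \left(a + E\right) = \left(5 - 2\right) \left(-39 - 11\right) = 3 \left(-50\right) = -150$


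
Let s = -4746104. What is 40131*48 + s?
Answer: -2819816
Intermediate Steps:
40131*48 + s = 40131*48 - 4746104 = 1926288 - 4746104 = -2819816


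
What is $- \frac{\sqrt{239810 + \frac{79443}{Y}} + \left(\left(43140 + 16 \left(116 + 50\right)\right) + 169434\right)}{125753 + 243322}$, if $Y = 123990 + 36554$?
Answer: $- \frac{43046}{73815} - \frac{\sqrt{386310365456822}}{14813194200} \approx -0.58449$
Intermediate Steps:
$Y = 160544$
$- \frac{\sqrt{239810 + \frac{79443}{Y}} + \left(\left(43140 + 16 \left(116 + 50\right)\right) + 169434\right)}{125753 + 243322} = - \frac{\sqrt{239810 + \frac{79443}{160544}} + \left(\left(43140 + 16 \left(116 + 50\right)\right) + 169434\right)}{125753 + 243322} = - \frac{\sqrt{239810 + 79443 \cdot \frac{1}{160544}} + \left(\left(43140 + 16 \cdot 166\right) + 169434\right)}{369075} = - \frac{\sqrt{239810 + \frac{79443}{160544}} + \left(\left(43140 + 2656\right) + 169434\right)}{369075} = - \frac{\sqrt{\frac{38500136083}{160544}} + \left(45796 + 169434\right)}{369075} = - \frac{\frac{\sqrt{386310365456822}}{40136} + 215230}{369075} = - \frac{215230 + \frac{\sqrt{386310365456822}}{40136}}{369075} = - (\frac{43046}{73815} + \frac{\sqrt{386310365456822}}{14813194200}) = - \frac{43046}{73815} - \frac{\sqrt{386310365456822}}{14813194200}$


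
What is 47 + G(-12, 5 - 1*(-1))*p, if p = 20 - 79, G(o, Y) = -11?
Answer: 696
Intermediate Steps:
p = -59
47 + G(-12, 5 - 1*(-1))*p = 47 - 11*(-59) = 47 + 649 = 696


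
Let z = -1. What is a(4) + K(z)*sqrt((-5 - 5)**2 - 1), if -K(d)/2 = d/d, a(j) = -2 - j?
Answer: -6 - 6*sqrt(11) ≈ -25.900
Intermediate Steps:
K(d) = -2 (K(d) = -2*d/d = -2*1 = -2)
a(4) + K(z)*sqrt((-5 - 5)**2 - 1) = (-2 - 1*4) - 2*sqrt((-5 - 5)**2 - 1) = (-2 - 4) - 2*sqrt((-10)**2 - 1) = -6 - 2*sqrt(100 - 1) = -6 - 6*sqrt(11)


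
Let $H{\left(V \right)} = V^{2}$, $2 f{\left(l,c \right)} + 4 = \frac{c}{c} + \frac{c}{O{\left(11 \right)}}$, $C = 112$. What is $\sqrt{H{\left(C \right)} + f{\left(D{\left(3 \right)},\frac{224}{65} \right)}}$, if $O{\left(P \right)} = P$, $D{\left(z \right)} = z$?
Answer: $\frac{\sqrt{25648478570}}{1430} \approx 111.99$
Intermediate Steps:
$f{\left(l,c \right)} = - \frac{3}{2} + \frac{c}{22}$ ($f{\left(l,c \right)} = -2 + \frac{\frac{c}{c} + \frac{c}{11}}{2} = -2 + \frac{1 + c \frac{1}{11}}{2} = -2 + \frac{1 + \frac{c}{11}}{2} = -2 + \left(\frac{1}{2} + \frac{c}{22}\right) = - \frac{3}{2} + \frac{c}{22}$)
$\sqrt{H{\left(C \right)} + f{\left(D{\left(3 \right)},\frac{224}{65} \right)}} = \sqrt{112^{2} - \left(\frac{3}{2} - \frac{224 \cdot \frac{1}{65}}{22}\right)} = \sqrt{12544 - \left(\frac{3}{2} - \frac{224 \cdot \frac{1}{65}}{22}\right)} = \sqrt{12544 + \left(- \frac{3}{2} + \frac{1}{22} \cdot \frac{224}{65}\right)} = \sqrt{12544 + \left(- \frac{3}{2} + \frac{112}{715}\right)} = \sqrt{12544 - \frac{1921}{1430}} = \sqrt{\frac{17935999}{1430}} = \frac{\sqrt{25648478570}}{1430}$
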